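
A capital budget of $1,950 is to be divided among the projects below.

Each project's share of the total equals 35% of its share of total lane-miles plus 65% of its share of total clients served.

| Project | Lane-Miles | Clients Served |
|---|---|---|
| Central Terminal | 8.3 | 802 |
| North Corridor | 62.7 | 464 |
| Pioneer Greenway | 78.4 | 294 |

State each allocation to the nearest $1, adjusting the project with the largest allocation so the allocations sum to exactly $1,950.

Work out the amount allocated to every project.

Lane-miles total 149.4; clients served total 1,560.
Composite weights (35% lane-miles + 65% clients served): Central Terminal 0.3536; North Corridor 0.3402; Pioneer Greenway 0.3062.
Raw shares: Central Terminal 689.54; North Corridor 663.43; Pioneer Greenway 597.03.
Rounded to nearest $1: Central Terminal $690; North Corridor $663; Pioneer Greenway $597. Sum = $1,950.
No rounding difference to absorb.

Central Terminal: $690; North Corridor: $663; Pioneer Greenway: $597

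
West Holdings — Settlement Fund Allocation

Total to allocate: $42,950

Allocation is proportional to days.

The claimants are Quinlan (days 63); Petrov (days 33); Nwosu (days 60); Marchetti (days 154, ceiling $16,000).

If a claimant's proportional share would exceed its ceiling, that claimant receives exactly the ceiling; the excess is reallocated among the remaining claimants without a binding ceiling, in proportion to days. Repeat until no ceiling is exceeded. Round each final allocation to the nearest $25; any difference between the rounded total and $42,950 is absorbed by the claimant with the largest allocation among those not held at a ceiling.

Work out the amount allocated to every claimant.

Quinlan: $10,875 · Petrov: $5,700 · Nwosu: $10,375 · Marchetti: $16,000

Combined days = 310.
Pro-rata shares before constraints: Quinlan 8,728.55; Petrov 4,572.10; Nwosu 8,312.90; Marchetti 21,336.45.
Capped: Marchetti ($16,000); residual $26,950 reallocated over remaining days 156.
Redistributed shares: Quinlan 10,883.65 → $10,875; Petrov 5,700.96 → $5,700; Nwosu 10,365.38 → $10,375.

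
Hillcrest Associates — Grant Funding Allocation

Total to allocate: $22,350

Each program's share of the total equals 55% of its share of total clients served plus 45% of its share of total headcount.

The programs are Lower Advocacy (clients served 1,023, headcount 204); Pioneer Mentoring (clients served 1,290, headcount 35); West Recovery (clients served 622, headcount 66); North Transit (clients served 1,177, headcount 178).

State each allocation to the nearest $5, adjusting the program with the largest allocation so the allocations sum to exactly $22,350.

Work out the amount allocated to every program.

Totals — clients served 4,112, headcount 483.
Composite weights (55% clients served + 45% headcount): Lower Advocacy 0.3269; Pioneer Mentoring 0.2052; West Recovery 0.1447; North Transit 0.3233.
Pro-rata amounts: Lower Advocacy 7,306.07; Pioneer Mentoring 4,585.16; West Recovery 3,233.74; North Transit 7,225.04.
At nearest $5: Lower Advocacy $7,305; Pioneer Mentoring $4,585; West Recovery $3,235; North Transit $7,225. Sum = $22,350.
Sum already equals the total — no adjustment.

Lower Advocacy: $7,305 · Pioneer Mentoring: $4,585 · West Recovery: $3,235 · North Transit: $7,225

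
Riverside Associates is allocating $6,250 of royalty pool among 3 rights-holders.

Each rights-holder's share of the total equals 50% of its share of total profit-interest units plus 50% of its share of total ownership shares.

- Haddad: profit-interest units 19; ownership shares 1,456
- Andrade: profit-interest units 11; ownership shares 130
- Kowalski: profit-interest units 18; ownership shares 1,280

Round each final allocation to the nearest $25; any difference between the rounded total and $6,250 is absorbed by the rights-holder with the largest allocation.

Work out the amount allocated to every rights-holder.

Totals — profit-interest units 48, ownership shares 2,866.
Blended shares (50% profit-interest units + 50% ownership shares): Haddad 0.4519; Andrade 0.1373; Kowalski 0.4108.
Pro-rata amounts: Haddad 2,824.56; Andrade 857.89; Kowalski 2,567.55.
Rounded to nearest $25: Haddad $2,825; Andrade $850; Kowalski $2,575. Sum = $6,250.
Sum already equals the total — no adjustment.

Haddad: $2,825; Andrade: $850; Kowalski: $2,575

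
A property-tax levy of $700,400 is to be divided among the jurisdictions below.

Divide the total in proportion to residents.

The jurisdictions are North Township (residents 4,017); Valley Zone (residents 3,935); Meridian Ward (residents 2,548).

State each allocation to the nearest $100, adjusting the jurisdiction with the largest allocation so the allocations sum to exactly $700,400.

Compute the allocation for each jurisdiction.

North Township: $267,900; Valley Zone: $262,500; Meridian Ward: $170,000

Residents total: 10,500.
Pro-rata amounts: North Township 4,017/10,500 × $700,400 = 267,953.03; Valley Zone 3,935/10,500 × $700,400 = 262,483.24; Meridian Ward 2,548/10,500 × $700,400 = 169,963.73.
At nearest $100: North Township $268,000; Valley Zone $262,500; Meridian Ward $170,000. Sum = $700,500.
Difference $700,400 − $700,500 = −$100 applied to largest allocation (North Township): North Township becomes $267,900.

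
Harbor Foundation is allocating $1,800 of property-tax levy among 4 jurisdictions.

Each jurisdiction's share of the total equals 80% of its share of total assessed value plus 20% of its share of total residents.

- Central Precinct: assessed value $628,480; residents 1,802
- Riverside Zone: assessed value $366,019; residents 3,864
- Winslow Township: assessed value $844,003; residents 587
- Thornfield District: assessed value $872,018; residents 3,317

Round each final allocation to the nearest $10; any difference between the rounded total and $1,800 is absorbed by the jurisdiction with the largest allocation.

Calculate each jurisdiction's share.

Assessed value total 2,710,520; residents total 9,570.
Combined weights (80% assessed value + 20% residents): Central Precinct 0.2232; Riverside Zone 0.1888; Winslow Township 0.2614; Thornfield District 0.3267.
Raw shares: Central Precinct 401.68; Riverside Zone 339.81; Winslow Township 470.47; Thornfield District 588.05.
After rounding ($10): Central Precinct $400; Riverside Zone $340; Winslow Township $470; Thornfield District $590. Sum = $1,800.
Rounded total matches; no reconciliation needed.

Central Precinct: $400; Riverside Zone: $340; Winslow Township: $470; Thornfield District: $590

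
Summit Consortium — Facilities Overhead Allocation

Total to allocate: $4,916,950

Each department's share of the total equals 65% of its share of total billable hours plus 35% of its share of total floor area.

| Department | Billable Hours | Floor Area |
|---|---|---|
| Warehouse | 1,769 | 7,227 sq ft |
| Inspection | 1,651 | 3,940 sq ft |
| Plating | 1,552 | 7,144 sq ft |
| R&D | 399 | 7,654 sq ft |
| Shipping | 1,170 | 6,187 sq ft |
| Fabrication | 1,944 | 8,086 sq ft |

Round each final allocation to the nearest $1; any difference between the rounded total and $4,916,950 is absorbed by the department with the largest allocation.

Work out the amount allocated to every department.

Totals — billable hours 8,485, floor area 40,238.
Combined weights (65% billable hours + 35% floor area): Warehouse 0.1984; Inspection 0.1607; Plating 0.1810; R&D 0.0971; Shipping 0.1434; Fabrication 0.2193.
Raw shares: Warehouse 975,413.90; Inspection 790,386.05; Plating 890,127.40; R&D 477,642.72; Shipping 705,310.92; Fabrication 1,078,069.01.
At nearest $1: Warehouse $975,414; Inspection $790,386; Plating $890,127; R&D $477,643; Shipping $705,311; Fabrication $1,078,069. Sum = $4,916,950.
No rounding difference to absorb.

Warehouse: $975,414 · Inspection: $790,386 · Plating: $890,127 · R&D: $477,643 · Shipping: $705,311 · Fabrication: $1,078,069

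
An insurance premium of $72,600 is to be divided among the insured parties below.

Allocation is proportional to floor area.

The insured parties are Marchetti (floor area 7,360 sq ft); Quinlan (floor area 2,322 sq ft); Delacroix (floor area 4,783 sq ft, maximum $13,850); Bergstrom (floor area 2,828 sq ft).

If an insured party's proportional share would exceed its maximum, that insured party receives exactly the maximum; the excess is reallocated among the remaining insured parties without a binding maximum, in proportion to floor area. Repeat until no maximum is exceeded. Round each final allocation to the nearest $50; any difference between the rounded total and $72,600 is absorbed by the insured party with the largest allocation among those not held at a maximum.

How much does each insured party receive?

Marchetti: $34,550 | Quinlan: $10,900 | Delacroix: $13,850 | Bergstrom: $13,300

Floor area total: 17,293.
Pro-rata shares before constraints: Marchetti 30,898.98; Quinlan 9,748.29; Delacroix 20,080.14; Bergstrom 11,872.60.
Held at cap: Delacroix ($13,850); remaining pool $58,750 reallocated over remaining floor area 12,510.
Shares after redistribution: Marchetti 34,564.35 → $34,550; Quinlan 10,904.68 → $10,900; Bergstrom 13,280.98 → $13,300.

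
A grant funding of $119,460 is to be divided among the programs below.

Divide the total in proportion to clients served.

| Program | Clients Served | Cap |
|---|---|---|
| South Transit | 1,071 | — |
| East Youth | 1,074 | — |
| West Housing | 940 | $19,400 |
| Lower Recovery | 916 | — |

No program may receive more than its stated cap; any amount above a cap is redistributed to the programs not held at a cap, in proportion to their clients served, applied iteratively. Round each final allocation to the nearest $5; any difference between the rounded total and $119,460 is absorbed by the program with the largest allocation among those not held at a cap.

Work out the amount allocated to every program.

Combined clients served = 4,001.
Proportional shares (ignoring caps): South Transit 31,977.42; East Youth 32,066.99; West Housing 28,066.08; Lower Recovery 27,349.50.
Cap binds for West Housing ($19,400); balance $100,060 reallocated over remaining clients served 3,061.
Redistributed shares: South Transit 35,009.56 → $35,010; East Youth 35,107.62 → $35,110; Lower Recovery 29,942.82 → $29,945.
Rounding difference −$5 applied to East Youth → $35,105.

South Transit: $35,010; East Youth: $35,105; West Housing: $19,400; Lower Recovery: $29,945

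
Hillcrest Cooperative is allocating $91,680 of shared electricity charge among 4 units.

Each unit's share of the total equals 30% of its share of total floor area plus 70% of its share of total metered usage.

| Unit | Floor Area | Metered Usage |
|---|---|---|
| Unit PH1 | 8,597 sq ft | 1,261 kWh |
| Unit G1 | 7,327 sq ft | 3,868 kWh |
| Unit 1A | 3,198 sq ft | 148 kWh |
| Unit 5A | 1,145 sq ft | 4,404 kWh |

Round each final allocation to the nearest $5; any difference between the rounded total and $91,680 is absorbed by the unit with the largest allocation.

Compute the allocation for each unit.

Unit PH1: $20,025 · Unit G1: $35,585 · Unit 1A: $5,320 · Unit 5A: $30,750

Totals — floor area 20,267, metered usage 9,681.
Blended shares (30% floor area + 70% metered usage): Unit PH1 0.2184; Unit G1 0.3881; Unit 1A 0.0580; Unit 5A 0.3354.
Raw shares: Unit PH1 20,026.10; Unit G1 35,584.58; Unit 1A 5,321.05; Unit 5A 30,748.27.
At nearest $5: Unit PH1 $20,025; Unit G1 $35,585; Unit 1A $5,320; Unit 5A $30,750. Sum = $91,680.
No rounding difference to absorb.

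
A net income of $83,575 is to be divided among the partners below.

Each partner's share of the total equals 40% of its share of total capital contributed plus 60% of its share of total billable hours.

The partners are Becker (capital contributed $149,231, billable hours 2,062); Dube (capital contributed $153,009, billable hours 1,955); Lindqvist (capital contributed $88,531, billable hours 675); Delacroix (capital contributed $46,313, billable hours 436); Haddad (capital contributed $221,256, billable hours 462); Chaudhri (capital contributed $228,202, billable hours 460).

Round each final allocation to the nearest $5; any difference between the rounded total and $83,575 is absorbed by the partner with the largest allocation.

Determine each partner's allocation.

Becker: $22,715 · Dube: $21,975 · Lindqvist: $8,935 · Delacroix: $5,360 · Haddad: $12,170 · Chaudhri: $12,420

Capital contributed total 886,542; billable hours total 6,050.
Composite weights (40% capital contributed + 60% billable hours): Becker 0.2718; Dube 0.2629; Lindqvist 0.1069; Delacroix 0.0641; Haddad 0.1456; Chaudhri 0.1486.
Unrounded shares: Becker 22,717.99; Dube 21,973.59; Lindqvist 8,933.04; Delacroix 5,360.14; Haddad 12,172.44; Chaudhri 12,417.79.
After rounding ($5): Becker $22,720; Dube $21,975; Lindqvist $8,935; Delacroix $5,360; Haddad $12,170; Chaudhri $12,420. Sum = $83,580.
Difference $83,575 − $83,580 = −$5 applied to largest allocation (Becker): Becker becomes $22,715.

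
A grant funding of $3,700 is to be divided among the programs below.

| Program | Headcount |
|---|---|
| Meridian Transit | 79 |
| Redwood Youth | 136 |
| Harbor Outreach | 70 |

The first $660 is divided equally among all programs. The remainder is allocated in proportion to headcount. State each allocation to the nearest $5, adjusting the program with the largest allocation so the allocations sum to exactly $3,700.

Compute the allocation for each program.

Meridian Transit: $1,065; Redwood Youth: $1,670; Harbor Outreach: $965

First tranche $660 split equally: $220 each.
Remainder $3,040 by headcount (total 285): Meridian Transit 842.67 → $845; Redwood Youth 1,450.67 → $1,450; Harbor Outreach 746.67 → $745.
Totals: Meridian Transit $220 + $845 = $1,065; Redwood Youth $220 + $1,450 = $1,670; Harbor Outreach $220 + $745 = $965.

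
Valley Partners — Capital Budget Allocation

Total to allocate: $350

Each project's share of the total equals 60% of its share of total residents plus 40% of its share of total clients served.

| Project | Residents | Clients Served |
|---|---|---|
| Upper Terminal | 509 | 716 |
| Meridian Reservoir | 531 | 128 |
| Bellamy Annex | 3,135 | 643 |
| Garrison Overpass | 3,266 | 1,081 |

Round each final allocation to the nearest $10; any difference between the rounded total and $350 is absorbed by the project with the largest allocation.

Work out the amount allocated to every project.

Residents total 7,441; clients served total 2,568.
Composite weights (60% residents + 40% clients served): Upper Terminal 0.1526; Meridian Reservoir 0.0628; Bellamy Annex 0.3529; Garrison Overpass 0.4317.
Proportional shares: Upper Terminal 53.40; Meridian Reservoir 21.96; Bellamy Annex 123.53; Garrison Overpass 151.11.
After rounding ($10): Upper Terminal $50; Meridian Reservoir $20; Bellamy Annex $120; Garrison Overpass $150. Sum = $340.
Difference $350 − $340 = +$10 applied to largest allocation (Garrison Overpass): Garrison Overpass becomes $160.

Upper Terminal: $50; Meridian Reservoir: $20; Bellamy Annex: $120; Garrison Overpass: $160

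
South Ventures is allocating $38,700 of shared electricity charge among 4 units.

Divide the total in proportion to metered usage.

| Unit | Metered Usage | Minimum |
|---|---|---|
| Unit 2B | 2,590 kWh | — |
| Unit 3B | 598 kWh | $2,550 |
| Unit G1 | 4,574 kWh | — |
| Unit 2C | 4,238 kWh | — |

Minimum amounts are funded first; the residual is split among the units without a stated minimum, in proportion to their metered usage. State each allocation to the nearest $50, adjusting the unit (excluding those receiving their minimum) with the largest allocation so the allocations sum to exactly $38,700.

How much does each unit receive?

Fund the minimums — Unit 3B $2,550. Remaining pool $36,150.
Remaining pool split over remaining metered usage 11,402: Unit 2B 8,211.59 → $8,200; Unit G1 14,501.85 → $14,500; Unit 2C 13,436.56 → $13,450.

Unit 2B: $8,200; Unit 3B: $2,550; Unit G1: $14,500; Unit 2C: $13,450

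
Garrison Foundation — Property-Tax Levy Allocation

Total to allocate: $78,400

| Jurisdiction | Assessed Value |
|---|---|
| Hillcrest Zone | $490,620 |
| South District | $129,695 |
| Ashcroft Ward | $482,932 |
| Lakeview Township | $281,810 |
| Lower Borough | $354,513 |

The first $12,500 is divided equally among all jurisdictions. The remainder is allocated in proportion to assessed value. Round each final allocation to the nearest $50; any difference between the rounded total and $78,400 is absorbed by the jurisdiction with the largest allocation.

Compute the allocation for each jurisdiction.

Hillcrest Zone: $21,050 | South District: $7,400 | Ashcroft Ward: $20,800 | Lakeview Township: $13,200 | Lower Borough: $15,950

$12,500 shared equally gives $2,500 per jurisdiction.
Remainder $65,900 by assessed value (total 1,739,570): Hillcrest Zone 18,586.12 → $18,600; South District 4,913.23 → $4,900; Ashcroft Ward 18,294.88 → $18,300; Lakeview Township 10,675.79 → $10,700; Lower Borough 13,429.99 → $13,450.
Rounding difference −$50 on remainder applied to Hillcrest Zone.
Totals: Hillcrest Zone $2,500 + $18,550 = $21,050; South District $2,500 + $4,900 = $7,400; Ashcroft Ward $2,500 + $18,300 = $20,800; Lakeview Township $2,500 + $10,700 = $13,200; Lower Borough $2,500 + $13,450 = $15,950.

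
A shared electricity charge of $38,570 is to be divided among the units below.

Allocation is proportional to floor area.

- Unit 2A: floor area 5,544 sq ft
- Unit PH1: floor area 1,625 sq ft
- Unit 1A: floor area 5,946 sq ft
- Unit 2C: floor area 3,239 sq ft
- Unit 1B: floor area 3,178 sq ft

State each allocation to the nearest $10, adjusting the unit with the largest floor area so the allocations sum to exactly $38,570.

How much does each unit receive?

Sum of floor area: 19,532.
Pro-rata amounts: Unit 2A 5,544/19,532 × $38,570 = 10,947.78; Unit PH1 1,625/19,532 × $38,570 = 3,208.90; Unit 1A 5,946/19,532 × $38,570 = 11,741.61; Unit 2C 3,239/19,532 × $38,570 = 6,396.08; Unit 1B 3,178/19,532 × $38,570 = 6,275.62.
Rounded to nearest $10: Unit 2A $10,950; Unit PH1 $3,210; Unit 1A $11,740; Unit 2C $6,400; Unit 1B $6,280. Sum = $38,580.
Difference $38,570 − $38,580 = −$10 applied to largest floor area (Unit 1A): Unit 1A becomes $11,730.

Unit 2A: $10,950; Unit PH1: $3,210; Unit 1A: $11,730; Unit 2C: $6,400; Unit 1B: $6,280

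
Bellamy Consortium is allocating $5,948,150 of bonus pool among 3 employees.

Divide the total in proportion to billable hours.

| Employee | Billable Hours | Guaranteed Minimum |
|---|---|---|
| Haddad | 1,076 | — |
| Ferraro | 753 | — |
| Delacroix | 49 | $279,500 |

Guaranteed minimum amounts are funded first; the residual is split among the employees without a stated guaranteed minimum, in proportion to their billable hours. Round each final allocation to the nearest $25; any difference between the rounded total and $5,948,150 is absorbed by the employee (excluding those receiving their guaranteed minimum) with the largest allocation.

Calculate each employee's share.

Fund the minimums — Delacroix $279,500. Balance $5,668,650.
Balance split over remaining billable hours 1,829: Haddad 3,334,864.63 → $3,334,875; Ferraro 2,333,785.37 → $2,333,775.

Haddad: $3,334,875 | Ferraro: $2,333,775 | Delacroix: $279,500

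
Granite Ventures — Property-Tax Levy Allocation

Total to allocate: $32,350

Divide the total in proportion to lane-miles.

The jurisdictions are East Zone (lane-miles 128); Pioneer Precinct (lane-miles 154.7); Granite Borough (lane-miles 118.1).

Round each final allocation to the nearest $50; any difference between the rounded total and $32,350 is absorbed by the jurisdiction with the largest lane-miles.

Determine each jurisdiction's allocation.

East Zone: $10,350 | Pioneer Precinct: $12,450 | Granite Borough: $9,550

Lane-miles total: 128 + 154.7 + 118.1 = 400.8.
Proportional shares: East Zone 10,331.34; Pioneer Precinct 12,486.39; Granite Borough 9,532.27.
After rounding ($50): East Zone $10,350; Pioneer Precinct $12,500; Granite Borough $9,550. Sum = $32,400.
Difference $32,350 − $32,400 = −$50 applied to largest lane-miles (Pioneer Precinct): Pioneer Precinct becomes $12,450.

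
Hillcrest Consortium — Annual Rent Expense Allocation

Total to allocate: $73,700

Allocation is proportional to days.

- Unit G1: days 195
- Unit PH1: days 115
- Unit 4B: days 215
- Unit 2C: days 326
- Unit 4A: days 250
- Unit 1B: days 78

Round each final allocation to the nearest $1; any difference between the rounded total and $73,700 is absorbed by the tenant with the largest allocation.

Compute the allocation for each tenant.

Unit G1: $12,190; Unit PH1: $7,189; Unit 4B: $13,440; Unit 2C: $20,377; Unit 4A: $15,628; Unit 1B: $4,876

Total days = 1,179.
Proportional shares: Unit G1 195/1,179 × $73,700 = 12,189.57; Unit PH1 115/1,179 × $73,700 = 7,188.72; Unit 4B 215/1,179 × $73,700 = 13,439.78; Unit 2C 326/1,179 × $73,700 = 20,378.46; Unit 4A 250/1,179 × $73,700 = 15,627.65; Unit 1B 78/1,179 × $73,700 = 4,875.83.
Rounded to nearest $1: Unit G1 $12,190; Unit PH1 $7,189; Unit 4B $13,440; Unit 2C $20,378; Unit 4A $15,628; Unit 1B $4,876. Sum = $73,701.
Difference $73,700 − $73,701 = −$1 applied to largest allocation (Unit 2C): Unit 2C becomes $20,377.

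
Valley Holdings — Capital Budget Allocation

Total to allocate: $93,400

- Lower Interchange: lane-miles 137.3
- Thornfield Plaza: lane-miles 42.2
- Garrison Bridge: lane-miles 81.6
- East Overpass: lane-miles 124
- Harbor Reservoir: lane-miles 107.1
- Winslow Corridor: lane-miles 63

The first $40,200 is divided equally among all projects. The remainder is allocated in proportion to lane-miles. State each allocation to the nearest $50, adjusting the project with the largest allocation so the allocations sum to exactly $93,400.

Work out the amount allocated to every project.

Lower Interchange: $19,850; Thornfield Plaza: $10,750; Garrison Bridge: $14,500; East Overpass: $18,600; Harbor Reservoir: $16,950; Winslow Corridor: $12,750

Equal tier: $40,200 ÷ 6 = $6,700 apiece.
Remainder $53,200 by lane-miles (total 555.2): Lower Interchange 13,156.27 → $13,150; Thornfield Plaza 4,043.66 → $4,050; Garrison Bridge 7,819.02 → $7,800; East Overpass 11,881.84 → $11,900; Harbor Reservoir 10,262.46 → $10,250; Winslow Corridor 6,036.74 → $6,050.
Totals: Lower Interchange $6,700 + $13,150 = $19,850; Thornfield Plaza $6,700 + $4,050 = $10,750; Garrison Bridge $6,700 + $7,800 = $14,500; East Overpass $6,700 + $11,900 = $18,600; Harbor Reservoir $6,700 + $10,250 = $16,950; Winslow Corridor $6,700 + $6,050 = $12,750.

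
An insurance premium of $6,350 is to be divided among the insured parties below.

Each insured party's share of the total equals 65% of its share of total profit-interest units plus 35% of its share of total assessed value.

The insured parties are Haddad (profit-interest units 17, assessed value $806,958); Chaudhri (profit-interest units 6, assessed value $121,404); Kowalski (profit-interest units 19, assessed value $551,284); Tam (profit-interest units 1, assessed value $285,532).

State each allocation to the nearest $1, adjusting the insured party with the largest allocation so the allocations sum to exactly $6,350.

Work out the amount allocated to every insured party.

Haddad: $2,648 · Chaudhri: $729 · Kowalski: $2,518 · Tam: $455

Profit-interest units total 43; assessed value total 1,765,178.
Combined weights (65% profit-interest units + 35% assessed value): Haddad 0.4170; Chaudhri 0.1148; Kowalski 0.3965; Tam 0.0717.
Pro-rata amounts: Haddad 2,647.83; Chaudhri 728.79; Kowalski 2,517.89; Tam 455.496.
After rounding ($1): Haddad $2,648; Chaudhri $729; Kowalski $2,518; Tam $455. Sum = $6,350.
Sum already equals the total — no adjustment.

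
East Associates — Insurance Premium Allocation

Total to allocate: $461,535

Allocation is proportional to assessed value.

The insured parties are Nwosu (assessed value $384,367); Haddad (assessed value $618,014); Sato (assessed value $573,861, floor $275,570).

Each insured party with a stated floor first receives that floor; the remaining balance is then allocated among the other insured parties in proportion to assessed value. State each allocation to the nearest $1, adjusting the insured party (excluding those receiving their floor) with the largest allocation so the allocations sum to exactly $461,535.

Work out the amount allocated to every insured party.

Nwosu: $71,309 · Haddad: $114,656 · Sato: $275,570

Fund the minimums — Sato $275,570. Balance $185,965.
Balance split over remaining assessed value 1,002,381: Nwosu 71,309.02 → $71,309; Haddad 114,655.98 → $114,656.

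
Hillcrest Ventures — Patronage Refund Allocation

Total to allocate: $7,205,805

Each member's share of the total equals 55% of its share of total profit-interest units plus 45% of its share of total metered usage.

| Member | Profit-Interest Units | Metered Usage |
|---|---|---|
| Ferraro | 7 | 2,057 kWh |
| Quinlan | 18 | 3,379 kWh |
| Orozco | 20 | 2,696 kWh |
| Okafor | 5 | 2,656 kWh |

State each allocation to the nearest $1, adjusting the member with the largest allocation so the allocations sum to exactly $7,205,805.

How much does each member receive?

Ferraro: $1,173,132; Quinlan: $2,442,394; Orozco: $2,395,630; Okafor: $1,194,649

Profit-interest units total 50; metered usage total 10,788.
Combined weights (55% profit-interest units + 45% metered usage): Ferraro 0.1628; Quinlan 0.3389; Orozco 0.3325; Okafor 0.1658.
Unrounded shares: Ferraro 1,173,131.505; Quinlan 2,442,395.18; Orozco 2,395,629.59; Okafor 1,194,648.73.
At nearest $1: Ferraro $1,173,132; Quinlan $2,442,395; Orozco $2,395,630; Okafor $1,194,649. Sum = $7,205,806.
Difference $7,205,805 − $7,205,806 = −$1 applied to largest allocation (Quinlan): Quinlan becomes $2,442,394.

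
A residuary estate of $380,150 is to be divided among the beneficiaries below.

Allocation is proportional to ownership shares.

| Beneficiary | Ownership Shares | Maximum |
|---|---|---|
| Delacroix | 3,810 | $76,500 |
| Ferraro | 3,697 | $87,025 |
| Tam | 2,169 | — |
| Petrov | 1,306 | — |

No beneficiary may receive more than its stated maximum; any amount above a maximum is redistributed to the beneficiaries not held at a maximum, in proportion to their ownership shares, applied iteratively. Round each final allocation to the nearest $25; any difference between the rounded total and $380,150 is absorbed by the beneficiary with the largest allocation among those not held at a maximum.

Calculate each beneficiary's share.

Delacroix: $76,500; Ferraro: $87,025; Tam: $135,200; Petrov: $81,425

Combined ownership shares = 10,982.
Proportional shares (ignoring caps): Delacroix 131,885.95; Ferraro 127,974.37; Tam 75,081.53; Petrov 45,208.15.
Capped: Delacroix ($76,500), Ferraro ($87,025); balance $216,625 reallocated over remaining ownership shares 3,475.
Shares after redistribution: Tam 135,211.40 → $135,200; Petrov 81,413.60 → $81,425.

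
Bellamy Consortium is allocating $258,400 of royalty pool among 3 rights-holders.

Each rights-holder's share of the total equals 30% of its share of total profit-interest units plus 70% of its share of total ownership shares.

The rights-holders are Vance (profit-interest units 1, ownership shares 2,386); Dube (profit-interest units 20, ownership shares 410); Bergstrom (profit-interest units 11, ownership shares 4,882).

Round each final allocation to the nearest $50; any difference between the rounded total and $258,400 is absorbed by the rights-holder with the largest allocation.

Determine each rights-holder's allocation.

Vance: $58,650 | Dube: $58,100 | Bergstrom: $141,650

Totals — profit-interest units 32, ownership shares 7,678.
Composite weights (30% profit-interest units + 70% ownership shares): Vance 0.2269; Dube 0.2249; Bergstrom 0.5482.
Proportional shares: Vance 58,632.41; Dube 58,108.87; Bergstrom 141,658.72.
After rounding ($50): Vance $58,650; Dube $58,100; Bergstrom $141,650. Sum = $258,400.
No rounding difference to absorb.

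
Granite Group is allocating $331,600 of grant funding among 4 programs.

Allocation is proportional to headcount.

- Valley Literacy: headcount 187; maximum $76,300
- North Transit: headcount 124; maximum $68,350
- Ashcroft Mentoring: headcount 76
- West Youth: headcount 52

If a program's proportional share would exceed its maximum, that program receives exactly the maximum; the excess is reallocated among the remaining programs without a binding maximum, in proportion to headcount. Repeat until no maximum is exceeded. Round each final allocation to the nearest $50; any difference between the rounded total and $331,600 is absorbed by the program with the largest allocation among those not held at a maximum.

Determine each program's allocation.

Headcount total: 439.
Pro-rata shares before constraints: Valley Literacy 141,251.03; North Transit 93,663.78; Ashcroft Mentoring 57,406.83; West Youth 39,278.36.
Capped: Valley Literacy ($76,300), North Transit ($68,350); remaining pool $186,950 reallocated over remaining headcount 128.
Shares after redistribution: Ashcroft Mentoring 111,001.56 → $111,000; West Youth 75,948.44 → $75,950.

Valley Literacy: $76,300; North Transit: $68,350; Ashcroft Mentoring: $111,000; West Youth: $75,950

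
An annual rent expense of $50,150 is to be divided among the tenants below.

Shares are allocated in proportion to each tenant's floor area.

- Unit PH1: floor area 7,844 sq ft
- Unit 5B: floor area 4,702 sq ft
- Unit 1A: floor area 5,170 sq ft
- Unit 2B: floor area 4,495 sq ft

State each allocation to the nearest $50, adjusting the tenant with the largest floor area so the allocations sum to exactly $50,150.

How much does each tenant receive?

Floor area total: 22,211.
Proportional shares: Unit PH1 7,844/22,211 × $50,150 = 17,710.89; Unit 5B 4,702/22,211 × $50,150 = 10,616.60; Unit 1A 5,170/22,211 × $50,150 = 11,673.29; Unit 2B 4,495/22,211 × $50,150 = 10,149.22.
At nearest $50: Unit PH1 $17,700; Unit 5B $10,600; Unit 1A $11,650; Unit 2B $10,150. Sum = $50,100.
Difference $50,150 − $50,100 = +$50 applied to largest floor area (Unit PH1): Unit PH1 becomes $17,750.

Unit PH1: $17,750; Unit 5B: $10,600; Unit 1A: $11,650; Unit 2B: $10,150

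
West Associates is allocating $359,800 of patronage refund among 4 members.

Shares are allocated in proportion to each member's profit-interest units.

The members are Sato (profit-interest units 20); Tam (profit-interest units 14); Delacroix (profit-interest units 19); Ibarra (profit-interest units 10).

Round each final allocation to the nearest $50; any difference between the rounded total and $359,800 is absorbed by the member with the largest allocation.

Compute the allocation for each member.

Profit-interest units total: 63.
Proportional shares: Sato 20/63 × $359,800 = 114,222.22; Tam 14/63 × $359,800 = 79,955.56; Delacroix 19/63 × $359,800 = 108,511.11; Ibarra 10/63 × $359,800 = 57,111.11.
After rounding ($50): Sato $114,200; Tam $79,950; Delacroix $108,500; Ibarra $57,100. Sum = $359,750.
Difference $359,800 − $359,750 = +$50 applied to largest allocation (Sato): Sato becomes $114,250.

Sato: $114,250 | Tam: $79,950 | Delacroix: $108,500 | Ibarra: $57,100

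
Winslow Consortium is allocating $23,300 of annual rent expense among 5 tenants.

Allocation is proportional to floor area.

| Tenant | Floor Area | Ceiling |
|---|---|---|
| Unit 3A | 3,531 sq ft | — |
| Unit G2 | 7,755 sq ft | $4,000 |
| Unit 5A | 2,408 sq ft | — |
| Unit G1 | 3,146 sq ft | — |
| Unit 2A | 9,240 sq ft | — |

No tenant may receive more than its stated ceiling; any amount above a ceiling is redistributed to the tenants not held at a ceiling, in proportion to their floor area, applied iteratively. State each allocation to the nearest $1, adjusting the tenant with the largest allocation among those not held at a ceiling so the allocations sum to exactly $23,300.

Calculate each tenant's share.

Unit 3A: $3,719; Unit G2: $4,000; Unit 5A: $2,536; Unit G1: $3,313; Unit 2A: $9,732

Floor area total: 26,080.
Unconstrained shares: Unit 3A 3,154.61; Unit G2 6,928.36; Unit 5A 2,151.32; Unit G1 2,810.65; Unit 2A 8,255.06.
Capped: Unit G2 ($4,000); remaining pool $19,300 reallocated over remaining floor area 18,325.
Redistributed shares: Unit 3A 3,718.87 → $3,719; Unit 5A 2,536.12 → $2,536; Unit G1 3,313.39 → $3,313; Unit 2A 9,731.62 → $9,732.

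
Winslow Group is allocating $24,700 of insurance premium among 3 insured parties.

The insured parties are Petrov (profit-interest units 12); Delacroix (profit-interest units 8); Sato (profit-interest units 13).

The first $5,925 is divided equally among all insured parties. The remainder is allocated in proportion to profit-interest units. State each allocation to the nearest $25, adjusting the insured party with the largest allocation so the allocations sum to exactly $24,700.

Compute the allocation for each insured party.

First tranche $5,925 split equally: $1,975 each.
Remainder $18,775 by profit-interest units (total 33): Petrov 6,827.27 → $6,825; Delacroix 4,551.52 → $4,550; Sato 7,396.21 → $7,400.
Totals: Petrov $1,975 + $6,825 = $8,800; Delacroix $1,975 + $4,550 = $6,525; Sato $1,975 + $7,400 = $9,375.

Petrov: $8,800; Delacroix: $6,525; Sato: $9,375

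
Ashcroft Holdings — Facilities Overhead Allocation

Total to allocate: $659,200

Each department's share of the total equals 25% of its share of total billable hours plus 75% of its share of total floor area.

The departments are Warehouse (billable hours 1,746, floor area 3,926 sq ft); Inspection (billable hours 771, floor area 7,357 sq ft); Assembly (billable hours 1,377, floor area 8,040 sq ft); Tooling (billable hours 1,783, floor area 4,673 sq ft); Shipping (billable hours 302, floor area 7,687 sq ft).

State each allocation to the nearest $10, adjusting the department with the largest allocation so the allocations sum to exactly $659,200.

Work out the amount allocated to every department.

Warehouse: $109,390 | Inspection: $136,050 | Assembly: $163,410 | Tooling: $122,070 | Shipping: $128,280

Billable hours total 5,979; floor area total 31,683.
Blended shares (25% billable hours + 75% floor area): Warehouse 0.1659; Inspection 0.2064; Assembly 0.2479; Tooling 0.1852; Shipping 0.1946.
Proportional shares: Warehouse 109,388.83; Inspection 136,054.10; Assembly 163,415.29; Tooling 122,065.29; Shipping 128,276.50.
At nearest $10: Warehouse $109,390; Inspection $136,050; Assembly $163,420; Tooling $122,070; Shipping $128,280. Sum = $659,210.
Difference $659,200 − $659,210 = −$10 applied to largest allocation (Assembly): Assembly becomes $163,410.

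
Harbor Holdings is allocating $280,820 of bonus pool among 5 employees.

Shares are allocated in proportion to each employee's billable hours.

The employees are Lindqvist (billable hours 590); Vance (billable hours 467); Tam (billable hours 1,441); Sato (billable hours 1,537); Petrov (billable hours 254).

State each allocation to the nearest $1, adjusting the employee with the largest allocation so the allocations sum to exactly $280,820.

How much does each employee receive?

Lindqvist: $38,630; Vance: $30,577; Tam: $94,349; Sato: $100,633; Petrov: $16,631

Combined billable hours = 4,289.
Unrounded shares: Lindqvist 590/4,289 × $280,820 = 38,629.94; Vance 467/4,289 × $280,820 = 30,576.58; Tam 1,441/4,289 × $280,820 = 94,348.71; Sato 1,537/4,289 × $280,820 = 100,634.26; Petrov 254/4,289 × $280,820 = 16,630.52.
At nearest $1: Lindqvist $38,630; Vance $30,577; Tam $94,349; Sato $100,634; Petrov $16,631. Sum = $280,821.
Difference $280,820 − $280,821 = −$1 applied to largest allocation (Sato): Sato becomes $100,633.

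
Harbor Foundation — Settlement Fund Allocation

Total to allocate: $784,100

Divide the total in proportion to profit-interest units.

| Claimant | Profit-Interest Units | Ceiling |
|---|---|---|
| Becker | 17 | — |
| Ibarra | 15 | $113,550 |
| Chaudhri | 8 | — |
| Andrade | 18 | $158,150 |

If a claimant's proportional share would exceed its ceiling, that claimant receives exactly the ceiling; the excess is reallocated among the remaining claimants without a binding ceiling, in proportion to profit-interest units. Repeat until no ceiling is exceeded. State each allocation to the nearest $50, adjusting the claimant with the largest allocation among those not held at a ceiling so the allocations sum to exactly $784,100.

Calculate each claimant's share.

Becker: $348,450 | Ibarra: $113,550 | Chaudhri: $163,950 | Andrade: $158,150

Sum of profit-interest units: 58.
Pro-rata shares before constraints: Becker 229,822.41; Ibarra 202,784.48; Chaudhri 108,151.72; Andrade 243,341.38.
Capped: Ibarra ($113,550), Andrade ($158,150); residual $512,400 reallocated over remaining profit-interest units 25.
Redistributed shares: Becker 348,432.00 → $348,450; Chaudhri 163,968.00 → $163,950.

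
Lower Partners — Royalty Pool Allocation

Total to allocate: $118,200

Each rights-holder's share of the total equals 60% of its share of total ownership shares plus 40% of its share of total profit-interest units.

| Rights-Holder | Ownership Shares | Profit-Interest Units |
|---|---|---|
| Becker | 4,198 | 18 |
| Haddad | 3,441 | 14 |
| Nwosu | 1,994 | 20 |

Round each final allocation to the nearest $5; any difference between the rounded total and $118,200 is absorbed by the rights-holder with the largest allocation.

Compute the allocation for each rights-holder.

Totals — ownership shares 9,633, profit-interest units 52.
Combined weights (60% ownership shares + 40% profit-interest units): Becker 0.3999; Haddad 0.3220; Nwosu 0.2780.
Unrounded shares: Becker 47,272.64; Haddad 38,062.54; Nwosu 32,864.83.
Rounded to nearest $5: Becker $47,275; Haddad $38,065; Nwosu $32,865. Sum = $118,205.
Difference $118,200 − $118,205 = −$5 applied to largest allocation (Becker): Becker becomes $47,270.

Becker: $47,270 | Haddad: $38,065 | Nwosu: $32,865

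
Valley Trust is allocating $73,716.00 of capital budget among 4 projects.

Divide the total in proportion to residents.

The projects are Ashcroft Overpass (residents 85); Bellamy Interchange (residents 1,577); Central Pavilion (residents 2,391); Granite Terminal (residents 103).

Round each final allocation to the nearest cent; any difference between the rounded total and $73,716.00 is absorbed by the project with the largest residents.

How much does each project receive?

Total residents = 85 + 1,577 + 2,391 + 103 = 4,156.
Proportional shares: Ashcroft Overpass 1,507.6660; Bellamy Interchange 27,971.6391; Central Pavilion 42,409.7584; Granite Terminal 1,826.9365.
At nearest cent: Ashcroft Overpass $1,507.67; Bellamy Interchange $27,971.64; Central Pavilion $42,409.76; Granite Terminal $1,826.94. Sum = $73,716.01.
Difference $73,716.00 − $73,716.01 = −$0.01 applied to largest residents (Central Pavilion): Central Pavilion becomes $42,409.75.

Ashcroft Overpass: $1,507.67; Bellamy Interchange: $27,971.64; Central Pavilion: $42,409.75; Granite Terminal: $1,826.94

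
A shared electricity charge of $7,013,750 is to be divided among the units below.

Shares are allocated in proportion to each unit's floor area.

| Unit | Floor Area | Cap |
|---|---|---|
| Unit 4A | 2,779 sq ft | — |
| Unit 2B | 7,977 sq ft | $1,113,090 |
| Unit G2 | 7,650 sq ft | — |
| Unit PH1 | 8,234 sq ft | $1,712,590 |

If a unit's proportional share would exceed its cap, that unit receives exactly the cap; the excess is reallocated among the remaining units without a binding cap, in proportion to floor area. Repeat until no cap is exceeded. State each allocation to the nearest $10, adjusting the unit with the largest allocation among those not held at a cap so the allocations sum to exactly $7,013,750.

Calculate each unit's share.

Unit 4A: $1,115,990; Unit 2B: $1,113,090; Unit G2: $3,072,080; Unit PH1: $1,712,590

Total floor area = 26,640.
Unconstrained shares: Unit 4A 731,652.07; Unit 2B 2,100,175.82; Unit G2 2,014,083.61; Unit PH1 2,167,838.49.
Held at cap: Unit 2B ($1,113,090), Unit PH1 ($1,712,590); balance $4,188,070 reallocated over remaining floor area 10,429.
Redistributed shares: Unit 4A 1,115,988.74 → $1,115,990; Unit G2 3,072,081.26 → $3,072,080.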